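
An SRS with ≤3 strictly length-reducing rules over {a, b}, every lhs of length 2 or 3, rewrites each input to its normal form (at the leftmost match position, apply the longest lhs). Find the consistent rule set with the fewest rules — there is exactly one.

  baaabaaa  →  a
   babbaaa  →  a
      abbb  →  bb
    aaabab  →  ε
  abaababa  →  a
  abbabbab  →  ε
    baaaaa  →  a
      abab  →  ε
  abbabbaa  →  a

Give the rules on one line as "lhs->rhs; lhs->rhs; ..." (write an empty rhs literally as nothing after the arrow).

aa->a; ab->; ba->a

  | baaabaaa => aaabaaa => aabaaa => abaaa => aaa => aa => a
  | babbaaa => abbaaa => baaa => aaa => aa => a
  | abbb => bb
  | aaabab => aabab => abab => ab => ε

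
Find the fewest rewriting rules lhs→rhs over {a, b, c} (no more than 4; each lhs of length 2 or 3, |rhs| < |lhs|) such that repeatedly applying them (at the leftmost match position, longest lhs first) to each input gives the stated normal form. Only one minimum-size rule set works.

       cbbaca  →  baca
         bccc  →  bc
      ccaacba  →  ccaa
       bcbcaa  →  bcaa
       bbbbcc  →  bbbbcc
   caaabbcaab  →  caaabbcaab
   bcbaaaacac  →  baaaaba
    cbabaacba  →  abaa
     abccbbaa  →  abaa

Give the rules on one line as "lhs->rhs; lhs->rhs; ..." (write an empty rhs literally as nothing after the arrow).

acb->; cac->ba; cb->; ccc->c

  | cbbaca => baca
  | bccc => bc
  | ccaacba => ccaa
  | bcbcaa => bcaa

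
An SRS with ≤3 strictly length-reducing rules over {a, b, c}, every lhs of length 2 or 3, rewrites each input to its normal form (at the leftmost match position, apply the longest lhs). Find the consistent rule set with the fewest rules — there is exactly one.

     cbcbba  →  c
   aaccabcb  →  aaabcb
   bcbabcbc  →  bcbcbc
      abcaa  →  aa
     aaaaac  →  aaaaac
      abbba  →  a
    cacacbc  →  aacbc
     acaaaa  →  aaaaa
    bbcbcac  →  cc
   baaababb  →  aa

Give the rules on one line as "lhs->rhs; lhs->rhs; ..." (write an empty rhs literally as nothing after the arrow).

ba->; bb->; ca->a

  | cbcbba => cbca => cba => c
  | aaccabcb => aacabcb => aaabcb
  | bcbabcbc => bcbcbc
  | abcaa => abaa => aa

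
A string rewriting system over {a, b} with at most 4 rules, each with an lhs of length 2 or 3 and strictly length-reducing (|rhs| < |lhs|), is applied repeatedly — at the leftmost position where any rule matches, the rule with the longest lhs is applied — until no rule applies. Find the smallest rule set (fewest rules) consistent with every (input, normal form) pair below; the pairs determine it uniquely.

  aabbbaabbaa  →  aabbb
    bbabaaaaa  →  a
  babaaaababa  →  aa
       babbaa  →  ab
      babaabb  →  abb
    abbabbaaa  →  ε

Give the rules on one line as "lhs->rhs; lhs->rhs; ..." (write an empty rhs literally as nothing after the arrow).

aaa->; ba->a; baa->

  | aabbbaabbaa => aabbbbaa => aabbb
  | bbabaaaaa => babaaaaa => abaaaaa => aaaa => a
  | babaaaababa => abaaaababa => aaababa => baba => aba => aa
  | babbaa => abbaa => ab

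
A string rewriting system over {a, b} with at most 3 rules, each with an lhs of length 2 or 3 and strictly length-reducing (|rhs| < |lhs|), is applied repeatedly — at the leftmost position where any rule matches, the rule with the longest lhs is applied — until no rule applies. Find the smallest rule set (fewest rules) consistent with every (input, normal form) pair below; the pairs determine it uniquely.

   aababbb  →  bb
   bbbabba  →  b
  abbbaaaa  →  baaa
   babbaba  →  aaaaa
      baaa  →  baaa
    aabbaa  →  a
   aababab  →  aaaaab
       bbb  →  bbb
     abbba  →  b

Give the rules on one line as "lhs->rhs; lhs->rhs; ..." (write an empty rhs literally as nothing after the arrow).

  | aababbb => aaaabb => aaabb => aabb => abb => bb
  | bbbabba => bbba => b
  | abbbaaaa => bbbaaaa => baaa
  | babbaba => aababa => aaaaa

abb->bb; bab->aa; bba->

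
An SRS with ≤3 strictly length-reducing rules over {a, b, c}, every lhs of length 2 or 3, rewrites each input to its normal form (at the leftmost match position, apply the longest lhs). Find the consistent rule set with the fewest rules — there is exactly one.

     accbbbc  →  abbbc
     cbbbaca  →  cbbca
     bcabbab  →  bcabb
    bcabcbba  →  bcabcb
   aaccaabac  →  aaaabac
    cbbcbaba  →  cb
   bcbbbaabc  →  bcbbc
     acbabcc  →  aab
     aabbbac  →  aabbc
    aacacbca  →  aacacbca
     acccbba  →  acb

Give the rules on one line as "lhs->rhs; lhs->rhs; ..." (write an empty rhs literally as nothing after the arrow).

bba->b; cba->a; cc->

  | accbbbc => abbbc
  | cbbbaca => cbbca
  | bcabbab => bcabb
  | bcabcbba => bcabcb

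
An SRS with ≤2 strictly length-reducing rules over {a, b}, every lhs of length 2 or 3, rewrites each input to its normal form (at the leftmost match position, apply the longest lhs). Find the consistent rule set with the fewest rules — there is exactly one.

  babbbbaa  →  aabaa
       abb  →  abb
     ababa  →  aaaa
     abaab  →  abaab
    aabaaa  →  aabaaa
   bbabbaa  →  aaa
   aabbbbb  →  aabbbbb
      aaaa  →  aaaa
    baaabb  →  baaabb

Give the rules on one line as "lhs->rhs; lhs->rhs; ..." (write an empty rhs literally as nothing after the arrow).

  | babbbbaa => aabbbaa => aabaa
  | abb
  | ababa => aaaa
  | abaab

bab->aa; bba->a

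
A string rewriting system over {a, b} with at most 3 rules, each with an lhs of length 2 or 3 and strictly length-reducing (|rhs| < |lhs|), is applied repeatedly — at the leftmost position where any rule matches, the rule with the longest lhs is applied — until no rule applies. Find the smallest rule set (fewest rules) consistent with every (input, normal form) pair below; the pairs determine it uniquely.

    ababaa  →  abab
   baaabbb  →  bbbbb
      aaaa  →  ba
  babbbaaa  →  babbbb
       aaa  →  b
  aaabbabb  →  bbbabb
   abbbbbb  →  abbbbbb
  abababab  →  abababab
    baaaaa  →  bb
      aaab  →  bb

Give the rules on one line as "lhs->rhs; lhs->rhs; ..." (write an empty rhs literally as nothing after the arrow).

  | ababaa => abab
  | baaabbb => bbbbb
  | aaaa => ba
  | babbbaaa => babbbb

aa->; aaa->b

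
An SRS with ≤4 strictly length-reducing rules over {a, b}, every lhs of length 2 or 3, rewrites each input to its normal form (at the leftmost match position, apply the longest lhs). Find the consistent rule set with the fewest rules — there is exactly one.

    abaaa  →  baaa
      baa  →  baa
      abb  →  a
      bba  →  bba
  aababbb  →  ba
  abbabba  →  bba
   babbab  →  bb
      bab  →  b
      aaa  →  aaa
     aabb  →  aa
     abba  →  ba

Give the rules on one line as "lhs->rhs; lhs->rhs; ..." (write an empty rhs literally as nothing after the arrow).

ab->a; aba->ba; bab->b; bbb->ba

  | abaaa => baaa
  | baa
  | abb => ab => a
  | bba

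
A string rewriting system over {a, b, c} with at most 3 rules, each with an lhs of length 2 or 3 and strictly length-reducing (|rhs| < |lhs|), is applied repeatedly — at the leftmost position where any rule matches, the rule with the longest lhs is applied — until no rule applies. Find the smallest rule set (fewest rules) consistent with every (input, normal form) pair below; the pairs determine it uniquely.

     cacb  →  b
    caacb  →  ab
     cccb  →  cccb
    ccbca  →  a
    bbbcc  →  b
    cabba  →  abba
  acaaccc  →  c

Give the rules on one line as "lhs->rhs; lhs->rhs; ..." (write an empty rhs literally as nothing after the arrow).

ac->; bc->; ca->a

  | cacb => acb => b
  | caacb => aacb => ab
  | cccb
  | ccbca => cca => ca => a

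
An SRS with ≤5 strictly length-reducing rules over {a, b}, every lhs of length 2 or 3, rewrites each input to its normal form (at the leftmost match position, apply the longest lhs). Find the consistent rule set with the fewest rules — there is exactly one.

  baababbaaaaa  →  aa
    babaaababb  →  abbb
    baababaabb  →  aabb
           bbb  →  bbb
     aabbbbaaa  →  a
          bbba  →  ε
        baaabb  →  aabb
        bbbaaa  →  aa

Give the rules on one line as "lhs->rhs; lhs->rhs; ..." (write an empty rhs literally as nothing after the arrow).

aaa->a; aba->b; ba->; bba->a

  | baababbaaaaa => ababbaaaaa => bbbaaaaa => baaaaa => aaaa => aa
  | babaaababb => baaababb => aababb => abbb
  | baababaabb => ababaabb => bbaabb => aabb
  | bbb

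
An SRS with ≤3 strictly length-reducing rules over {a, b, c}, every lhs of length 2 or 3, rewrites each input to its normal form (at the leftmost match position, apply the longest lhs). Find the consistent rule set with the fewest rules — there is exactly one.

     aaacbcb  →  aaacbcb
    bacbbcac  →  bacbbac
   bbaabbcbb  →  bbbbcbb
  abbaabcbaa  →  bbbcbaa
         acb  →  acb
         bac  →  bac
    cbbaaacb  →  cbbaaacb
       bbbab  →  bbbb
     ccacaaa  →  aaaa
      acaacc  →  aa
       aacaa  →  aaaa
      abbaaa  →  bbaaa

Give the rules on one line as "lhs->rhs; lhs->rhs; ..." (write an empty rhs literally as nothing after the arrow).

ab->b; acc->; ca->a

  | aaacbcb
  | bacbbcac => bacbbac
  | bbaabbcbb => bbabbcbb => bbbbcbb
  | abbaabcbaa => bbaabcbaa => bbabcbaa => bbbcbaa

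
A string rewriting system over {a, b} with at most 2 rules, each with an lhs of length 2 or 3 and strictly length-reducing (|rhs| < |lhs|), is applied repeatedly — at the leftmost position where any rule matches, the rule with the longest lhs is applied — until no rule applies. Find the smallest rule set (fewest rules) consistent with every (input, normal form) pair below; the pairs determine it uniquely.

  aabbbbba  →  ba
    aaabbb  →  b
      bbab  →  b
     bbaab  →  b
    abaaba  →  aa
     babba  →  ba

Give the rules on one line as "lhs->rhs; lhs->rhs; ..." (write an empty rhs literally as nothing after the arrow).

  | aabbbbba => abbbbba => bbbbba => abbba => bbba => aba => ba
  | aaabbb => aabbb => abbb => bbb => ab => b
  | bbab => aab => ab => b
  | bbaab => aaab => aab => ab => b

ab->b; bb->a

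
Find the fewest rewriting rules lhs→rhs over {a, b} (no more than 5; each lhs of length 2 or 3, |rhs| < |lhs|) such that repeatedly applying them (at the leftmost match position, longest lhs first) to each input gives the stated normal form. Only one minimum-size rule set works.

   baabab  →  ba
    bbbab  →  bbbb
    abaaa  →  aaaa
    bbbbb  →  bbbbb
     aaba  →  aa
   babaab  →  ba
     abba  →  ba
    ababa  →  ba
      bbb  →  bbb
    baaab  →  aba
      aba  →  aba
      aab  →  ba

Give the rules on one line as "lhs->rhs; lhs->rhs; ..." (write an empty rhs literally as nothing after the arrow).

  | baabab => aabab => baab => aab => ba
  | bbbab => bbbb
  | abaaa => aaaa
  | bbbbb

aab->ba; abb->b; baa->aa; bab->bb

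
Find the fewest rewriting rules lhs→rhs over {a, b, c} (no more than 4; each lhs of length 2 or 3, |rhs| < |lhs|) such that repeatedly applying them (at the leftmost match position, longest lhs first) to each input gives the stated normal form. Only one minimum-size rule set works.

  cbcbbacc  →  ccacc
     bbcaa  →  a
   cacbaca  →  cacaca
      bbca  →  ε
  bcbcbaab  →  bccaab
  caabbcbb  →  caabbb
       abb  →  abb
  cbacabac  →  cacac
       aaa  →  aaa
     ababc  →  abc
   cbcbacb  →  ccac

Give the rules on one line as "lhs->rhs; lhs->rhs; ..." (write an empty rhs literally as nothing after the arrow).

  | cbcbbacc => ccbbacc => ccbacc => ccacc
  | bbcaa => baa => a
  | cacbaca => cacaca
  | bbca => ba => ε

ba->; bbc->b; cb->c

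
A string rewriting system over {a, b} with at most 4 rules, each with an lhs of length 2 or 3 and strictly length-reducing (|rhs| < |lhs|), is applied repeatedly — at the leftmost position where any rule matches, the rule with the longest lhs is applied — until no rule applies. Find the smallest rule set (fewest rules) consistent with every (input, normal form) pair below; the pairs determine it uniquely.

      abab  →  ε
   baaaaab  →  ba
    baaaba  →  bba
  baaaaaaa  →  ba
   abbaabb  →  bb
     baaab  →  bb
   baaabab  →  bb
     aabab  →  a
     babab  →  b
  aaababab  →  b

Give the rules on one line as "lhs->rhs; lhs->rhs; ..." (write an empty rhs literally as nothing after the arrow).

  | abab => ab => ε
  | baaaaab => baab => ba
  | baaaba => bba
  | baaaaaaa => baaaa => ba

aaa->; ab->; abb->a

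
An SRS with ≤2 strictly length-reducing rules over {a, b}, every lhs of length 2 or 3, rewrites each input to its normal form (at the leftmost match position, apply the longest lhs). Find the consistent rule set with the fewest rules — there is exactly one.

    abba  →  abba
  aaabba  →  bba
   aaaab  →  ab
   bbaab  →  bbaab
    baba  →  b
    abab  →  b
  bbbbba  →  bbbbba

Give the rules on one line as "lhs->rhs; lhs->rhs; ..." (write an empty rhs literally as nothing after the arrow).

aaa->; aba->

  | abba
  | aaabba => bba
  | aaaab => ab
  | bbaab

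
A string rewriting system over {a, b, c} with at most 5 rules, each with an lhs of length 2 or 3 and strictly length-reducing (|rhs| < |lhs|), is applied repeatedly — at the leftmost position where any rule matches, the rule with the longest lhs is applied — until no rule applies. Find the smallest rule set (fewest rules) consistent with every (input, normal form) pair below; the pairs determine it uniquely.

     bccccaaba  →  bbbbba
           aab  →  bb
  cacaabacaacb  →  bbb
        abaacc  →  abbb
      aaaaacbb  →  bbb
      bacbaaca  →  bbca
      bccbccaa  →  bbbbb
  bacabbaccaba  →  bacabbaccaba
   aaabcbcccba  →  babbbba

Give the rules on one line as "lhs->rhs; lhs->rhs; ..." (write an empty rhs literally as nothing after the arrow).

  | bccccaaba => bbccaaba => bbbaaba => bbbbba
  | aab => bb
  | cacaabacaacb => cacbbacaacb => ccbacaacb => cbacaacb => bacaacb => bacbcb => bccb => bbb
  | abaacc => abbcc => abbb

aa->b; acb->c; bcc->bb; cb->b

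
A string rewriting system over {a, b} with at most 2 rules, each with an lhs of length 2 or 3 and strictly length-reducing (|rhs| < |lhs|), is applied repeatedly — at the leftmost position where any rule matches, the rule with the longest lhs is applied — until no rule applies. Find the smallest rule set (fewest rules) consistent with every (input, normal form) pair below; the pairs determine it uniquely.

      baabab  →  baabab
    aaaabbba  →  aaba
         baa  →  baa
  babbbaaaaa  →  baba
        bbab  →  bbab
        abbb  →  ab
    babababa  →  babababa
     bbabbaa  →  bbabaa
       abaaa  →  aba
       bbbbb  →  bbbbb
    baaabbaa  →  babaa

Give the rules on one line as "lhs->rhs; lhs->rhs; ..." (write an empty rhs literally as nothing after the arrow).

aaa->a; abb->ab

  | baabab
  | aaaabbba => aabbba => aabba => aaba
  | baa
  | babbbaaaaa => babbaaaaa => babaaaaa => babaaa => baba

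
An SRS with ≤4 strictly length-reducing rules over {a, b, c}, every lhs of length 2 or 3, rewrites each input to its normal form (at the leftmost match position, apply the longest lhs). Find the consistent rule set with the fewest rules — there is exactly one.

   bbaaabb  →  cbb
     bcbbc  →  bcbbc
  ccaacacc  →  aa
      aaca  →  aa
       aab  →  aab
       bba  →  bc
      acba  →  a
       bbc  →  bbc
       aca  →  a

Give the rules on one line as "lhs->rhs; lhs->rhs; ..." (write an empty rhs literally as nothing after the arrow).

ba->c; ca->; cc->

  | bbaaabb => bcaabb => babb => cbb
  | bcbbc
  | ccaacacc => aacacc => aacc => aa
  | aaca => aa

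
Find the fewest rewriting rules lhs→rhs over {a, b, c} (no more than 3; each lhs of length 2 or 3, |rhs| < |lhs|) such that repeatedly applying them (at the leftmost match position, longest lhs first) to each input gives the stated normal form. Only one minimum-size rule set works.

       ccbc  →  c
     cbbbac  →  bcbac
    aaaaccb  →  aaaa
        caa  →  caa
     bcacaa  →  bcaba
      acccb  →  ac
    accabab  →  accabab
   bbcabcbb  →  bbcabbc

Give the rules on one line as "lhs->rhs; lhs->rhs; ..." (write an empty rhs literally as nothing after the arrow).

aca->ab; cbb->bc; ccb->

  | ccbc => c
  | cbbbac => bcbac
  | aaaaccb => aaaa
  | caa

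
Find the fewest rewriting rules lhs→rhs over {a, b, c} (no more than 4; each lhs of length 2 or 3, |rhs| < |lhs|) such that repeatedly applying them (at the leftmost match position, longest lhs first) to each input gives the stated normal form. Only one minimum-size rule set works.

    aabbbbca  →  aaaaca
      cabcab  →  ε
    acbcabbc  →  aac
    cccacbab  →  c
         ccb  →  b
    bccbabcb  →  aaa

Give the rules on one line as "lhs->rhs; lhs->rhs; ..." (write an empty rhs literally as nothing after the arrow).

  | aabbbbca => aaabbca => aaaaca
  | cabcab => cab => ε
  | acbcabbc => abcabbc => abbc => aac
  | cccacbab => cccabab => ccab => c

bb->a; cab->; cb->b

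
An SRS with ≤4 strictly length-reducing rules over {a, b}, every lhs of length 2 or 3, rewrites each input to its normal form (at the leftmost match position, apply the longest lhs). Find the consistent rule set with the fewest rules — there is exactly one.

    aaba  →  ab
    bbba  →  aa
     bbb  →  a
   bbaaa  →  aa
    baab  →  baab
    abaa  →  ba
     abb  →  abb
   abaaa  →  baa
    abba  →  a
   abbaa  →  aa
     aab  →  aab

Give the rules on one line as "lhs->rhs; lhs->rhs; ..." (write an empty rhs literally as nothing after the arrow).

  | aaba => ab
  | bbba => aa
  | bbb => a
  | bbaaa => aa

aba->b; bba->; bbb->a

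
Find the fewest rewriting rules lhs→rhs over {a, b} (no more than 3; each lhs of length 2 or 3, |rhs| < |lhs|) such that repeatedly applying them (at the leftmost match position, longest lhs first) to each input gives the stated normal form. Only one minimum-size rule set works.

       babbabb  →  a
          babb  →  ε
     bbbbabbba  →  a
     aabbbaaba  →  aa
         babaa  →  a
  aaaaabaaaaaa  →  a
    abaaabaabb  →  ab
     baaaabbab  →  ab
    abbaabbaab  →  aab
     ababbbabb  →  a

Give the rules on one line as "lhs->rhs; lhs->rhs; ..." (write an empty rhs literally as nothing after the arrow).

  | babbabb => bbabb => abb => a
  | babb => bb => ε
  | bbbbabbba => bbabbba => abbba => aba => a
  | aabbbaaba => aabaaba => aaaba => abba => aa

aaa->ab; ba->; bb->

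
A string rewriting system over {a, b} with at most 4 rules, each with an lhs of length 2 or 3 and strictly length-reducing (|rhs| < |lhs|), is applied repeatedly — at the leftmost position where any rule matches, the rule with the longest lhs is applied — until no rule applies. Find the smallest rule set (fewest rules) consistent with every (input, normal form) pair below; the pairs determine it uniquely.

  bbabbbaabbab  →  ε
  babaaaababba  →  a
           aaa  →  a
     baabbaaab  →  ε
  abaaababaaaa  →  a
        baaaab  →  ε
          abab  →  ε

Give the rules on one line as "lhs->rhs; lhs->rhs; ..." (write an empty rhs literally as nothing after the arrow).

  | bbabbbaabbab => babbbaabbab => abbbaabbab => bbaabbab => baabbab => aabbab => abbab => bab => ab => ε
  | babaaaababba => abaaaababba => aaaababba => aaababba => aababba => ababba => abba => ba => a
  | aaa => aa => a
  | baabbaaab => aabbaaab => abbaaab => baaab => aaab => aab => ab => ε

aa->a; ab->; ba->a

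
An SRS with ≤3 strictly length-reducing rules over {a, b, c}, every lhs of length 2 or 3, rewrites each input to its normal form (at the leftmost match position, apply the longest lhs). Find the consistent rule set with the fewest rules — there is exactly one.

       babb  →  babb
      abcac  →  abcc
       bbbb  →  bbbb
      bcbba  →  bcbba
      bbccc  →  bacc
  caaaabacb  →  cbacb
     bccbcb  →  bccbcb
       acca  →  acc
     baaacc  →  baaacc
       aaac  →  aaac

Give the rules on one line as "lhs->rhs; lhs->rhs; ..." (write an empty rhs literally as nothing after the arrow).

  | babb
  | abcac => abcc
  | bbbb
  | bcbba

bbc->ba; ca->c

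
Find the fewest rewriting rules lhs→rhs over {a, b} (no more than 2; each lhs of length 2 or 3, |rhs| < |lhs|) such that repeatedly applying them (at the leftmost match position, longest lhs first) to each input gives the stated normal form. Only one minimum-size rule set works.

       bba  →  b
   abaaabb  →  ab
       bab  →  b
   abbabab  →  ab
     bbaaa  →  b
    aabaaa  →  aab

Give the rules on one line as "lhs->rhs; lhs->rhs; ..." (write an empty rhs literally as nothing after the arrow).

  | bba => ba => b
  | abaaabb => abaabb => ababb => abbb => abb => ab
  | bab => bb => b
  | abbabab => ababab => abbab => abab => abb => ab

ba->b; bb->b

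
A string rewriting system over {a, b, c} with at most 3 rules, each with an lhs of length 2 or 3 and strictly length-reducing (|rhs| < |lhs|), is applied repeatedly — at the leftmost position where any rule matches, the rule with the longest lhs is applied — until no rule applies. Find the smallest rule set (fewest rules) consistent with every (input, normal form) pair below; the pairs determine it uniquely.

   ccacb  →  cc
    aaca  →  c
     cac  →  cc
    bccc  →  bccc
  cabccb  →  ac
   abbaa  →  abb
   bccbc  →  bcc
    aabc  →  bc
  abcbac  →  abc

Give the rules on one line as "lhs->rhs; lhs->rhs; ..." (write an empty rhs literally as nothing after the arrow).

  | ccacb => cccb => cca => cc
  | aaca => ca => c
  | cac => cc
  | bccc

aa->; ca->c; cb->a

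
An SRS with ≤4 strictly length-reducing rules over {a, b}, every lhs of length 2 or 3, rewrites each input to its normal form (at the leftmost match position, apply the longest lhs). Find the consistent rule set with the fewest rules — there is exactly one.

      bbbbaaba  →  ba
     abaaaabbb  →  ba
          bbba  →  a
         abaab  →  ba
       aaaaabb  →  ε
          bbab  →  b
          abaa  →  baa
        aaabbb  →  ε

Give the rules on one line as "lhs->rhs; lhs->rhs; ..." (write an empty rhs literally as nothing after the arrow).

ab->b; bab->ba; bb->; bbb->bb

  | bbbbaaba => bbbaaba => bbaaba => aaba => aba => ba
  | abaaaabbb => baaaabbb => baaabbb => baabbb => babbb => babb => bab => ba
  | bbba => bba => a
  | abaab => baab => bab => ba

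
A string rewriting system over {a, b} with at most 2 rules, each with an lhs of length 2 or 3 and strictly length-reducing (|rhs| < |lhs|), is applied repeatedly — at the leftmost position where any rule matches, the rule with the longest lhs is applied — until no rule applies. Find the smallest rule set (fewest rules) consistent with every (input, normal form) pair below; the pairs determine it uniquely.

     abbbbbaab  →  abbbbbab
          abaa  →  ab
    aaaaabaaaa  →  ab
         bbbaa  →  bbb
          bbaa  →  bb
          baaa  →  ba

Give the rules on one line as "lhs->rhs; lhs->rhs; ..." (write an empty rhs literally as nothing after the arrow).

aa->; aab->ab

  | abbbbbaab => abbbbbab
  | abaa => ab
  | aaaaabaaaa => aaabaaaa => abaaaa => abaa => ab
  | bbbaa => bbb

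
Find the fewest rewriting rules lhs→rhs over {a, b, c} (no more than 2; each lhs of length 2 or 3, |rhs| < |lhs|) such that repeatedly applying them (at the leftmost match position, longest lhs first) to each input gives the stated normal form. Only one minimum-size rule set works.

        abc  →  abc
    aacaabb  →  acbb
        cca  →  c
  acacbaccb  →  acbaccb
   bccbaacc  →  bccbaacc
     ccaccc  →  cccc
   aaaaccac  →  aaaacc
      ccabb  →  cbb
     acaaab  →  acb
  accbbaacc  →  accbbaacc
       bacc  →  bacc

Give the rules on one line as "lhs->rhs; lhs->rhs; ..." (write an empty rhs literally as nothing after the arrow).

aab->cb; ca->

  | abc
  | aacaabb => aaabb => acbb
  | cca => c
  | acacbaccb => acbaccb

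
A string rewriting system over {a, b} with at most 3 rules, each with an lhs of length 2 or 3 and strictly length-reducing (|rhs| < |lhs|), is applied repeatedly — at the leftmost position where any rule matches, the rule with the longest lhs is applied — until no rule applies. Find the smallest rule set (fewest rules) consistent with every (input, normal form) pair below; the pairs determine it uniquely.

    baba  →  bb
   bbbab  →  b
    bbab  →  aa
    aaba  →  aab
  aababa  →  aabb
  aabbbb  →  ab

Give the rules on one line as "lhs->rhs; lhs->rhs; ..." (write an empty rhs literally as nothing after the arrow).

aaa->; ba->b; bbb->aa

  | baba => bba => bb
  | bbbab => aaab => b
  | bbab => bbb => aa
  | aaba => aab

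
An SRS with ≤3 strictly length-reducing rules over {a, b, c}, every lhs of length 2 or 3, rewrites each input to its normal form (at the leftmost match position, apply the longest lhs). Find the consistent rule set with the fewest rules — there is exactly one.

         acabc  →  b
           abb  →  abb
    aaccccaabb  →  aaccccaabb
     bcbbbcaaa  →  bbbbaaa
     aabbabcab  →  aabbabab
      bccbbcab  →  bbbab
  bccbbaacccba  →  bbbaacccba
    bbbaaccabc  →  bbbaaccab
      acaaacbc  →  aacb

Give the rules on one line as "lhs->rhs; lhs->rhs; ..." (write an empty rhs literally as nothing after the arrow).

  | acabc => bc => b
  | abb
  | aaccccaabb
  | bcbbbcaaa => bbbbcaaa => bbbbaaa

aca->; bc->b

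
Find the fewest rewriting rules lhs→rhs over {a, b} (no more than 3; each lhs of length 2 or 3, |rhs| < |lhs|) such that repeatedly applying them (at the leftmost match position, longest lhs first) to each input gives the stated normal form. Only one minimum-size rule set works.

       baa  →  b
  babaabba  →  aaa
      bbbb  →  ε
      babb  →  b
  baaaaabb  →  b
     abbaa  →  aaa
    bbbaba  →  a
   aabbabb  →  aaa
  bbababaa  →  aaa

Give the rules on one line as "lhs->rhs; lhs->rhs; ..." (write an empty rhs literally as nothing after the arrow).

  | baa => ba => b
  | babaabba => bbaabba => aabba => aaa
  | bbbb => bb => ε
  | babb => bbb => b

ba->b; bb->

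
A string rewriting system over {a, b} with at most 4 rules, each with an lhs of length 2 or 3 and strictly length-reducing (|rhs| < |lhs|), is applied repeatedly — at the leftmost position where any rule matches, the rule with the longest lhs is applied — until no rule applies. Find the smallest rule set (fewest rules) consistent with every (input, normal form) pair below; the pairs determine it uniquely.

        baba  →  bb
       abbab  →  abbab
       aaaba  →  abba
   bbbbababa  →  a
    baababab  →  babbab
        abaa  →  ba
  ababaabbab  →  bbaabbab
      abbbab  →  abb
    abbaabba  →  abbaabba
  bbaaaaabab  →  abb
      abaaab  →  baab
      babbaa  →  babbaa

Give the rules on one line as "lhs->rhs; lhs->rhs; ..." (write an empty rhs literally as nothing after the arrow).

aaa->ab; aba->b; bbb->a

  | baba => bb
  | abbab
  | aaaba => abba
  | bbbbababa => abababa => bbaba => bbb => a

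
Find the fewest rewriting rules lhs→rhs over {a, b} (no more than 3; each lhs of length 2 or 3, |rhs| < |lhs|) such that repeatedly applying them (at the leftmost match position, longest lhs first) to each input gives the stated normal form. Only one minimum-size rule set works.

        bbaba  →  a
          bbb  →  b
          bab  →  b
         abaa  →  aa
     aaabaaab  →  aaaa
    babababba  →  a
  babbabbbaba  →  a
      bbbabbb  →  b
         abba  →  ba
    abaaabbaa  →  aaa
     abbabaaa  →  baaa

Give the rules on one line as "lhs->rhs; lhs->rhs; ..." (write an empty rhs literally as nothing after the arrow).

  | bbaba => aba => a
  | bbb => b
  | bab => b
  | abaa => aa

ab->; bb->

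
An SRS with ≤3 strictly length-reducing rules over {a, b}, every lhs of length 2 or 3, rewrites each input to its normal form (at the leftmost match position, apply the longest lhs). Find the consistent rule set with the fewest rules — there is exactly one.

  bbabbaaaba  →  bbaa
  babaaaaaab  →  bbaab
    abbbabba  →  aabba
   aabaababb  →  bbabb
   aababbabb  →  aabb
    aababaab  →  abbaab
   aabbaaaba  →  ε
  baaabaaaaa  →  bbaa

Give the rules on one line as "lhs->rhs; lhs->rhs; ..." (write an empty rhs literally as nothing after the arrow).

aaa->; aba->b; bbb->

  | bbabbaaaba => bbabbba => bbaa
  | babaaaaaab => bbaaaaab => bbaab
  | abbbabba => aabba
  | aabaababb => abababb => bbabb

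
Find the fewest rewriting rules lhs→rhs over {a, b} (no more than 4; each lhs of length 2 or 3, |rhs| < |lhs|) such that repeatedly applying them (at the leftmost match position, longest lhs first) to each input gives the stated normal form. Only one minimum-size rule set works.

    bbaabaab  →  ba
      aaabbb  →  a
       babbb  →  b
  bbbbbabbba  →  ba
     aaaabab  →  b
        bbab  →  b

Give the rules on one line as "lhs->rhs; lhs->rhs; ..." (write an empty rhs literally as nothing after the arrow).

  | bbaabaab => baabaab => babaab => bbaab => baab => ba
  | aaabbb => aab => a
  | babbb => bb => b
  | bbbbbabbba => bbbbabbba => bbbabbba => bbabbba => babbba => bba => ba

ab->; aba->ba; abb->; bb->b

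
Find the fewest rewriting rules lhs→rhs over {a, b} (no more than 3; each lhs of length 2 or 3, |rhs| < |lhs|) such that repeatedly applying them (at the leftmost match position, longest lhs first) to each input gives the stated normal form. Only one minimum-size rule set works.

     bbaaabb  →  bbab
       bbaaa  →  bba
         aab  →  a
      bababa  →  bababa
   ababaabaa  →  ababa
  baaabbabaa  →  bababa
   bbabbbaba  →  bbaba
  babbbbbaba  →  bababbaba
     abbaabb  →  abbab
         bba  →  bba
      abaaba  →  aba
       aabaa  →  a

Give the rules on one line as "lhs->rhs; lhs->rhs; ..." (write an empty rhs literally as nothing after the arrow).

  | bbaaabb => bbaabb => bbab
  | bbaaa => bbaa => bba
  | aab => a
  | bababa

aa->a; aab->a; bbb->ba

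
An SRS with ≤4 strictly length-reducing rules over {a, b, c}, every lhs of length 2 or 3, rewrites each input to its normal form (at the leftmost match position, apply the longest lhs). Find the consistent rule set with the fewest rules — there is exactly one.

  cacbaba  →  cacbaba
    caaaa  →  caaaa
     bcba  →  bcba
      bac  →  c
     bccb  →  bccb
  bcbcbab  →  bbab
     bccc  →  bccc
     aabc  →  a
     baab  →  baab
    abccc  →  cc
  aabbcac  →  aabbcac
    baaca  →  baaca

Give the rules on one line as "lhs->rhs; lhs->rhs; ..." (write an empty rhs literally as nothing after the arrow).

abc->; bac->c; cbc->

  | cacbaba
  | caaaa
  | bcba
  | bac => c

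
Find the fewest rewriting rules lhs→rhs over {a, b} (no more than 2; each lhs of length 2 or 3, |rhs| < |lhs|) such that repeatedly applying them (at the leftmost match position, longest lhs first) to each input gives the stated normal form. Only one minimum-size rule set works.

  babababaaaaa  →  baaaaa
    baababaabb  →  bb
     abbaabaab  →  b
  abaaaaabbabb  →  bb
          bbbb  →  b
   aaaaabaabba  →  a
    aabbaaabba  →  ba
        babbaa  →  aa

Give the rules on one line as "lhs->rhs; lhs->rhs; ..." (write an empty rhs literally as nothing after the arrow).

  | babababaaaaa => bbababaaaaa => bbbabaaaaa => abaaaaa => baaaaa
  | baababaabb => bababaabb => bbabaabb => bbbaabb => aabb => abb => bb
  | abbaabaab => bbaabaab => bbabaab => bbbaab => aab => ab => b
  | abaaaaabbabb => baaaaabbabb => baaaabbabb => baaabbabb => baabbabb => babbabb => bbbabb => abb => bb

ab->b; bbb->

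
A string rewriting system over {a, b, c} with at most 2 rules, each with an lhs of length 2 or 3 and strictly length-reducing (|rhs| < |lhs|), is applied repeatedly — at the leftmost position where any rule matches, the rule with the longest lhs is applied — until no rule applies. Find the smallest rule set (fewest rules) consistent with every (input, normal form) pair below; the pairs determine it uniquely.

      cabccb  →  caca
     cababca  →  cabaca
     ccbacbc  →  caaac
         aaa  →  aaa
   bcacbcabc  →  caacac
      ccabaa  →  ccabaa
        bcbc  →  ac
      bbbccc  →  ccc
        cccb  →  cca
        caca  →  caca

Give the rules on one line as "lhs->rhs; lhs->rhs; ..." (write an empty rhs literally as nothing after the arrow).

  | cabccb => caccb => caca
  | cababca => cabaca
  | ccbacbc => caacbc => caaac
  | aaa

bc->c; cb->a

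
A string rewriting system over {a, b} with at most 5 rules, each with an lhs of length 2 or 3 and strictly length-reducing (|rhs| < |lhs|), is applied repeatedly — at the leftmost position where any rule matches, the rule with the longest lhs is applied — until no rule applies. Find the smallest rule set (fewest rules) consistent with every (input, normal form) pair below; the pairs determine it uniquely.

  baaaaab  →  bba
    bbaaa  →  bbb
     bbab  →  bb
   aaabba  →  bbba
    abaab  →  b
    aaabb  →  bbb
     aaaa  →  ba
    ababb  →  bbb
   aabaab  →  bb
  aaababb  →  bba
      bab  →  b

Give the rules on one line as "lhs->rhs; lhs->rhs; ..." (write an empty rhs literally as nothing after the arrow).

  | baaaaab => bbaab => bba
  | bbaaa => bbb
  | bbab => bb
  | aaabba => bbba

aaa->b; ab->; aba->b; abb->a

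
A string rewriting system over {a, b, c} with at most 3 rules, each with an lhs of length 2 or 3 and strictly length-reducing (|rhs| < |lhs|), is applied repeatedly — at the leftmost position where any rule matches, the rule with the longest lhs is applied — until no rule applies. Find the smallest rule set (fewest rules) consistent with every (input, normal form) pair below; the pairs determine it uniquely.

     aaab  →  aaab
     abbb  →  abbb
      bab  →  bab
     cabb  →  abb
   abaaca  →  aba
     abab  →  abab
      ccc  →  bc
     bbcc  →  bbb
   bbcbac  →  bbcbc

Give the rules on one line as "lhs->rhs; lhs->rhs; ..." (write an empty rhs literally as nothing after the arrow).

  | aaab
  | abbb
  | bab
  | cabb => abb

ac->c; ca->a; cc->b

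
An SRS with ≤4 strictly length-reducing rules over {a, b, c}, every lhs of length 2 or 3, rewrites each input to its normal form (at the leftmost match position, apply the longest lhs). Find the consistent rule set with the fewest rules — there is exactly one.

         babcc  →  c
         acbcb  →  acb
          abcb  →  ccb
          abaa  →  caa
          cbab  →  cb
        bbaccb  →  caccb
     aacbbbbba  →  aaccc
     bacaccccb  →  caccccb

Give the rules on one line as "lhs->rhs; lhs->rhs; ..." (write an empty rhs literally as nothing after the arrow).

  | babcc => bcc => c
  | acbcb => acb
  | abcb => ccb
  | abaa => caa

ab->c; ba->; bb->c; bc->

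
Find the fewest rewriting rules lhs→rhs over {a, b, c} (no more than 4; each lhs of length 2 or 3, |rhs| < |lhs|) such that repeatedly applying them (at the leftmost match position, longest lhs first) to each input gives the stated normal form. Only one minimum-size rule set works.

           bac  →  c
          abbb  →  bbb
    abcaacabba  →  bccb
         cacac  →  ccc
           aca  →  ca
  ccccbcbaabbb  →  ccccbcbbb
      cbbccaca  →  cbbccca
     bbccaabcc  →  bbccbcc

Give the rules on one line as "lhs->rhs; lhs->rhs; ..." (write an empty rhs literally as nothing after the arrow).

ab->b; ac->c; ba->

  | bac => c
  | abbb => bbb
  | abcaacabba => bcaacabba => bcacabba => bccabba => bccbba => bccb
  | cacac => ccac => ccc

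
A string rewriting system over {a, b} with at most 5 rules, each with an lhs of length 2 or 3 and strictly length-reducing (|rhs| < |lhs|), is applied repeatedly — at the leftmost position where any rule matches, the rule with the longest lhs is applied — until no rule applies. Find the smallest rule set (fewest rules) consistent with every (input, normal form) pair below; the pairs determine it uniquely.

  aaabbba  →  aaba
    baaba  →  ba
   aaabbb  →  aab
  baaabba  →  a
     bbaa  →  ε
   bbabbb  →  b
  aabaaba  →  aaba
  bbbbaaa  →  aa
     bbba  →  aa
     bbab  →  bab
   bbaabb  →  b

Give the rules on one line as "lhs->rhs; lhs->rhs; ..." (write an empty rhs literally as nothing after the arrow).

abb->; baa->; bb->b; bbb->a

  | aaabbba => aaba
  | baaba => ba
  | aaabbb => aab
  | baaabba => abba => a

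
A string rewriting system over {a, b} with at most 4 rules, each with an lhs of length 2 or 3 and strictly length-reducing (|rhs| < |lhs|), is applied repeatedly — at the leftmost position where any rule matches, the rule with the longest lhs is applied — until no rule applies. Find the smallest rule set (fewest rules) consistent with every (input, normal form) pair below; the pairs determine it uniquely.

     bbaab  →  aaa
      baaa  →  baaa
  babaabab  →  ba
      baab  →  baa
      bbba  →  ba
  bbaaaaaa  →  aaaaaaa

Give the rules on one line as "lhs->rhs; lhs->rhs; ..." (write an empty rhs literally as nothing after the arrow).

  | bbaab => aaab => aaa
  | baaa
  | babaabab => bbaabab => aaabab => aabab => abab => bab => ba
  | baab => baa

ab->a; aba->ba; bb->a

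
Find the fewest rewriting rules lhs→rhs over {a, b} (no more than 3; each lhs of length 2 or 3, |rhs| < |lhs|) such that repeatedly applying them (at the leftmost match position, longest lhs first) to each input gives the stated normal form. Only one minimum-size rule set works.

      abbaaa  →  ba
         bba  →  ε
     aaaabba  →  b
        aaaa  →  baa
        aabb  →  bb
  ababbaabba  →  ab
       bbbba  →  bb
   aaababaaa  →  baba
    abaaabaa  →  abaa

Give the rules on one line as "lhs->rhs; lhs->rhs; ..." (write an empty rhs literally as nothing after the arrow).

aaa->ba; aab->b; bba->

  | abbaaa => aaa => ba
  | bba => ε
  | aaaabba => baabba => bbba => b
  | aaaa => baa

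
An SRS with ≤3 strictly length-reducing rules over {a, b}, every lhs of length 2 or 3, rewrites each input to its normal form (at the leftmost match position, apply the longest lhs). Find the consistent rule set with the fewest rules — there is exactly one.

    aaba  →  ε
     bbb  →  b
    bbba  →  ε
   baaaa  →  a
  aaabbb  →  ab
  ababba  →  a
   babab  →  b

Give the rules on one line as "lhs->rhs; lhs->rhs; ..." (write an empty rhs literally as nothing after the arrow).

  | aaba => ba => ε
  | bbb => bb => b
  | bbba => bba => ba => ε
  | baaaa => aaa => a

aa->; ba->; bb->b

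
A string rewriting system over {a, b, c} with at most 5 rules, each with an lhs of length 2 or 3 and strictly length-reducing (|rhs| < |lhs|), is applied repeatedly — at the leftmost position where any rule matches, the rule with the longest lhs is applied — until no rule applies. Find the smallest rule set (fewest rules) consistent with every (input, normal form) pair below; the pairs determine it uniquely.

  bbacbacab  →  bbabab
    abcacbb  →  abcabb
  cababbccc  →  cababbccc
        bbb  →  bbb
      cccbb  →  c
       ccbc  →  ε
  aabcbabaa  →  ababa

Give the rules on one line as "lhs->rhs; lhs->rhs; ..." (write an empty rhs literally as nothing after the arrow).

  | bbacbacab => bbabacab => bbabaab => bbabab
  | abcacbb => abcabb
  | cababbccc
  | bbb

aa->a; ac->a; cb->; cbc->b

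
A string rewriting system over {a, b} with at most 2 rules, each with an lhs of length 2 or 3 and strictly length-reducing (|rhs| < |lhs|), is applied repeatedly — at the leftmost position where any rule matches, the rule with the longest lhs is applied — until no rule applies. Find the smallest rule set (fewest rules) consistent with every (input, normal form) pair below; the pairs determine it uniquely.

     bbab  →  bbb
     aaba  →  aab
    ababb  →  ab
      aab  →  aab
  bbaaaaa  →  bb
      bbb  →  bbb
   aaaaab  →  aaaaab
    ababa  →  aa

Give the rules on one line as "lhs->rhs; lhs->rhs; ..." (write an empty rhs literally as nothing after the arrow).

  | bbab => bbb
  | aaba => aab
  | ababb => abbb => ab
  | aab

abb->a; ba->b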